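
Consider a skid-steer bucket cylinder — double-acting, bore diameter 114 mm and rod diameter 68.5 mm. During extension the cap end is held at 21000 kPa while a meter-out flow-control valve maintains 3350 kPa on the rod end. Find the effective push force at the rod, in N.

F ≈ 1.92e5 N

Cap-side area A_cap = π/4 × (114 mm)² = 10210 mm^2
Rod-side annular area A_ann = π/4 × (114² − 68.5²) = 6522 mm^2
Net thrust = P_cap·A_cap − P_rod·A_ann = 2.143e5 N − 21850 N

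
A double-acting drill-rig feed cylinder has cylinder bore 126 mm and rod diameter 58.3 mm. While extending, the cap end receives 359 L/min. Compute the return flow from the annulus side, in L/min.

Q_out ≈ 282 L/min

Cap-side area A_cap = π/4 × (126 mm)² = 12470 mm^2
Rod-side annular area A_ann = π/4 × (126² − 58.3²) = 9799 mm^2
Piston speed v = Q_in/A_cap; rod-end outflow Q_out = v × A_ann = Q_in × A_ann/A_cap.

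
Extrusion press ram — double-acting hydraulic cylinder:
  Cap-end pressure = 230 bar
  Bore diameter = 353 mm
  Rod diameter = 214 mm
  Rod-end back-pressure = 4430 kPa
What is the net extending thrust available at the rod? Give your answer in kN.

F ≈ 1980 kN

Cap-side area A_cap = π/4 × (353 mm)² = 97870 mm^2
Rod-side annular area A_ann = π/4 × (353² − 214²) = 61900 mm^2
Net thrust = P_cap·A_cap − P_rod·A_ann = 2251 kN − 274.2 kN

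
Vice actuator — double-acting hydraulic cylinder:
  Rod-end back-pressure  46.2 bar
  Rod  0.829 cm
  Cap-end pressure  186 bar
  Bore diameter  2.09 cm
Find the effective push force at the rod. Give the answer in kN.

Cap-side area A_cap = π/4 × (2.09 cm)² = 3.431 cm^2
Rod-side annular area A_ann = π/4 × (2.09² − 0.829²) = 2.891 cm^2
Net thrust = P_cap·A_cap − P_rod·A_ann = 6.381 kN − 1.336 kN

F ≈ 5.05 kN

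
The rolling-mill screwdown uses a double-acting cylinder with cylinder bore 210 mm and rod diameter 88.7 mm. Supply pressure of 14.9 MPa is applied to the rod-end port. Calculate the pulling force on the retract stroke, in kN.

Rod-side annular area A_ann = π/4 × (210² − 88.7²) = 28460 mm^2
On retraction the pressure acts on the annular area (bore minus rod).
F = P × A_ann

F ≈ 424 kN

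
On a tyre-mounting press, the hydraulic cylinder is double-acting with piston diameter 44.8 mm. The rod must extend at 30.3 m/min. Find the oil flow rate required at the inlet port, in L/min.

Q ≈ 47.8 L/min

Cap-side area A_cap = π/4 × (44.8 mm)² = 1576 mm^2
Q = A × v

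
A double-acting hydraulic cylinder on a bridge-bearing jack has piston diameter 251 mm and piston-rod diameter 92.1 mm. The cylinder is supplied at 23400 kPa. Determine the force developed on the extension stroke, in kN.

Cap-side area A_cap = π/4 × (251 mm)² = 49480 mm^2
F = P × A_cap = 23400 kPa × A_cap

F ≈ 1160 kN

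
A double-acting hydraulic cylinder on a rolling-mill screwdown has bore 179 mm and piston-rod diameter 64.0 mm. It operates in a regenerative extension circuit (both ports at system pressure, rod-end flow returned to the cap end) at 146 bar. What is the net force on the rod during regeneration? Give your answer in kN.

With equal pressure on both faces, forces on the annular region cancel; the net push is pressure × rod cross-section.
Rod cross-section A_rod = π/4 × (64.0 mm)² = 3217 mm^2
F = P × A_rod

F ≈ 47.0 kN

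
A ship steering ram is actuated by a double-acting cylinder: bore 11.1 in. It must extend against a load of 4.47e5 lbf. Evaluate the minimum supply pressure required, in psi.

P ≈ 4620 psi

Cap-side area A_cap = π/4 × (11.1 in)² = 96.77 in^2
P = F / A = 4.47e5 lbf / A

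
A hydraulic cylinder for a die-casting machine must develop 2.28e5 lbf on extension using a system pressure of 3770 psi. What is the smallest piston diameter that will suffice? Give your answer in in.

D ≈ 8.78 in

Extension force acts on the full piston face: F = P × (π/4)D².
D = √(4F / (πP)) = √(4 × 2.28e5 lbf / (π × 3770 psi))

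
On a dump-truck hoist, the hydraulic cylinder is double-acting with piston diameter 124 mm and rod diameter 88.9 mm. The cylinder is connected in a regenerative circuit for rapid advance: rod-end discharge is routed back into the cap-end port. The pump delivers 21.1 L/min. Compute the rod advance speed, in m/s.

v ≈ 0.0567 m/s

In regeneration the rod-end outflow joins the pump flow into the cap end, so the net volume the pump must supply per unit advance equals the rod cross-section area.
Rod cross-section A_rod = π/4 × (88.9 mm)² = 6207 mm^2
v = Q_pump / A_rod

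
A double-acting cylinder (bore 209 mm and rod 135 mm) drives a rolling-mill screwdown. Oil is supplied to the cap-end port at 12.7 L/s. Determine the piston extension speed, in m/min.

v ≈ 22.2 m/min

Cap-side area A_cap = π/4 × (209 mm)² = 34310 mm^2
v = Q / A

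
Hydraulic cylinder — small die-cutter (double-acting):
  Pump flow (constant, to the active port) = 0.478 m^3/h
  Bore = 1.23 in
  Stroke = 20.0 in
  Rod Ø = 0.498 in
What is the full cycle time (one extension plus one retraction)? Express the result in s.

Cap-side area A_cap = π/4 × (1.23 in)² = 1.188 in^2
Rod-side annular area A_ann = π/4 × (1.23² − 0.498²) = 0.9934 in^2
t_ext = A_cap·L/Q = 2.933 s
t_ret = A_ann·L/Q = 2.452 s
t_cycle = t_ext + t_ret

t ≈ 5.39 s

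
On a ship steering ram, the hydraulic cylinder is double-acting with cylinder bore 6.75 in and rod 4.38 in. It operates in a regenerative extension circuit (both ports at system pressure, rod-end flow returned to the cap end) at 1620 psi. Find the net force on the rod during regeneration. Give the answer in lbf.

With equal pressure on both faces, forces on the annular region cancel; the net push is pressure × rod cross-section.
Rod cross-section A_rod = π/4 × (4.38 in)² = 15.07 in^2
F = P × A_rod

F ≈ 24400 lbf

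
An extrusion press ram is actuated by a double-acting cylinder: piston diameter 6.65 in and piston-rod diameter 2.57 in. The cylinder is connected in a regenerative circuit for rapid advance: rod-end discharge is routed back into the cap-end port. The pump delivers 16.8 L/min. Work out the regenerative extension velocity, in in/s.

v ≈ 3.29 in/s

In regeneration the rod-end outflow joins the pump flow into the cap end, so the net volume the pump must supply per unit advance equals the rod cross-section area.
Rod cross-section A_rod = π/4 × (2.57 in)² = 5.187 in^2
v = Q_pump / A_rod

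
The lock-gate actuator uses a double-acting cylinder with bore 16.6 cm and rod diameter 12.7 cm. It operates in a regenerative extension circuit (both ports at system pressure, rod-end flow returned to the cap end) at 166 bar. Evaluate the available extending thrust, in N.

F ≈ 2.10e5 N

With equal pressure on both faces, forces on the annular region cancel; the net push is pressure × rod cross-section.
Rod cross-section A_rod = π/4 × (12.7 cm)² = 126.7 cm^2
F = P × A_rod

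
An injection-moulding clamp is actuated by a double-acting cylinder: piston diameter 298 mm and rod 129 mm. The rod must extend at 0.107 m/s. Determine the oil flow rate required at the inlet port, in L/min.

Cap-side area A_cap = π/4 × (298 mm)² = 69750 mm^2
Q = A × v

Q ≈ 448 L/min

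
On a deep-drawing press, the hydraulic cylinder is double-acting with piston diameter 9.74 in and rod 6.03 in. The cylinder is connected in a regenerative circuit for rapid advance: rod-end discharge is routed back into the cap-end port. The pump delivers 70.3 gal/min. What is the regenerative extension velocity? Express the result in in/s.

v ≈ 9.48 in/s

In regeneration the rod-end outflow joins the pump flow into the cap end, so the net volume the pump must supply per unit advance equals the rod cross-section area.
Rod cross-section A_rod = π/4 × (6.03 in)² = 28.56 in^2
v = Q_pump / A_rod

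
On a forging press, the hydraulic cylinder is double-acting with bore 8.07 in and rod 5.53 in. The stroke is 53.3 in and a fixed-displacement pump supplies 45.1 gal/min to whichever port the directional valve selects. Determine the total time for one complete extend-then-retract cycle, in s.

t ≈ 24.0 s

Cap-side area A_cap = π/4 × (8.07 in)² = 51.15 in^2
Rod-side annular area A_ann = π/4 × (8.07² − 5.53²) = 27.13 in^2
t_ext = A_cap·L/Q = 15.70 s
t_ret = A_ann·L/Q = 8.328 s
t_cycle = t_ext + t_ret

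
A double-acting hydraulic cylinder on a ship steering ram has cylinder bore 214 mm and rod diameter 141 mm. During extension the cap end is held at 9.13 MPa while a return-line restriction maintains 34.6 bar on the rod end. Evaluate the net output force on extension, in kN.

F ≈ 258 kN

Cap-side area A_cap = π/4 × (214 mm)² = 35970 mm^2
Rod-side annular area A_ann = π/4 × (214² − 141²) = 20350 mm^2
Net thrust = P_cap·A_cap − P_rod·A_ann = 328.4 kN − 70.42 kN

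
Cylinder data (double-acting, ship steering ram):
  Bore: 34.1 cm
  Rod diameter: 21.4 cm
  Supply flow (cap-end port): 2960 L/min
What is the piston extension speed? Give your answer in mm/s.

Cap-side area A_cap = π/4 × (34.1 cm)² = 913.3 cm^2
v = Q / A

v ≈ 540 mm/s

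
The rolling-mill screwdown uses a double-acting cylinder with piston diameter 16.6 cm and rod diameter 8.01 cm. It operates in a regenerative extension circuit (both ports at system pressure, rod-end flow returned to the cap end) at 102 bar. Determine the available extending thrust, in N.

With equal pressure on both faces, forces on the annular region cancel; the net push is pressure × rod cross-section.
Rod cross-section A_rod = π/4 × (8.01 cm)² = 50.39 cm^2
F = P × A_rod

F ≈ 51400 N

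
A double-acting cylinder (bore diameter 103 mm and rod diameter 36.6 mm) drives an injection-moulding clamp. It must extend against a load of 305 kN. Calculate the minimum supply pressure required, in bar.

Cap-side area A_cap = π/4 × (103 mm)² = 8332 mm^2
P = F / A = 305 kN / A

P ≈ 366 bar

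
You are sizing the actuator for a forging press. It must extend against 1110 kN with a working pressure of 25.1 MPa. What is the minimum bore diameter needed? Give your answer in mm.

Extension force acts on the full piston face: F = P × (π/4)D².
D = √(4F / (πP)) = √(4 × 1110 kN / (π × 25.1 MPa))

D ≈ 237 mm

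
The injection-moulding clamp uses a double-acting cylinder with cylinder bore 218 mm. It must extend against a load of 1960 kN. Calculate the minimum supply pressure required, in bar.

Cap-side area A_cap = π/4 × (218 mm)² = 37330 mm^2
P = F / A = 1960 kN / A

P ≈ 525 bar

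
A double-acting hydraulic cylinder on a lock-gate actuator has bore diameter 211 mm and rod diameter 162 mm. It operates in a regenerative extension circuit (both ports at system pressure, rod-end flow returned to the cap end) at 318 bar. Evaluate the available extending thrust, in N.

With equal pressure on both faces, forces on the annular region cancel; the net push is pressure × rod cross-section.
Rod cross-section A_rod = π/4 × (162 mm)² = 20610 mm^2
F = P × A_rod

F ≈ 6.55e5 N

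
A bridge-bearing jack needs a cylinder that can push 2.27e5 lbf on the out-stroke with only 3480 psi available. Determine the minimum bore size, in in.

Extension force acts on the full piston face: F = P × (π/4)D².
D = √(4F / (πP)) = √(4 × 2.27e5 lbf / (π × 3480 psi))

D ≈ 9.11 in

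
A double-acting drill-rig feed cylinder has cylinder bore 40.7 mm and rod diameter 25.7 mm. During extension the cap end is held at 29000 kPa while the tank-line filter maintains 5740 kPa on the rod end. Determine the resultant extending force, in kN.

F ≈ 33.2 kN

Cap-side area A_cap = π/4 × (40.7 mm)² = 1301 mm^2
Rod-side annular area A_ann = π/4 × (40.7² − 25.7²) = 782.3 mm^2
Net thrust = P_cap·A_cap − P_rod·A_ann = 37.73 kN − 4.490 kN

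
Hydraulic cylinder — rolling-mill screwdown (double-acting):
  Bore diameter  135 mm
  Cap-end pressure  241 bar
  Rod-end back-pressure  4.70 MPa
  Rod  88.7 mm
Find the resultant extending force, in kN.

F ≈ 307 kN

Cap-side area A_cap = π/4 × (135 mm)² = 14310 mm^2
Rod-side annular area A_ann = π/4 × (135² − 88.7²) = 8135 mm^2
Net thrust = P_cap·A_cap − P_rod·A_ann = 345.0 kN − 38.23 kN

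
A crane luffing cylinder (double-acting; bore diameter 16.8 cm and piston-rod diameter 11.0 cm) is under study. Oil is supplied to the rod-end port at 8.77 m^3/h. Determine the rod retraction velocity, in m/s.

v ≈ 0.192 m/s

Rod-side annular area A_ann = π/4 × (16.8² − 11.0²) = 126.6 cm^2
Flow into the rod-end port fills the annular volume.
v = Q / A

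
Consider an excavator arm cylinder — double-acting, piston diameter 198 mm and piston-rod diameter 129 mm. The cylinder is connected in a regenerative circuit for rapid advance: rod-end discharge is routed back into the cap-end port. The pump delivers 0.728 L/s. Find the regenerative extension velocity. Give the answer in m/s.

v ≈ 0.0557 m/s

In regeneration the rod-end outflow joins the pump flow into the cap end, so the net volume the pump must supply per unit advance equals the rod cross-section area.
Rod cross-section A_rod = π/4 × (129 mm)² = 13070 mm^2
v = Q_pump / A_rod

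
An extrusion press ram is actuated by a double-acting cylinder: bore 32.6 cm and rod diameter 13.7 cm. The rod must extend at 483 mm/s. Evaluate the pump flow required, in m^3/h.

Q ≈ 145 m^3/h

Cap-side area A_cap = π/4 × (32.6 cm)² = 834.7 cm^2
Q = A × v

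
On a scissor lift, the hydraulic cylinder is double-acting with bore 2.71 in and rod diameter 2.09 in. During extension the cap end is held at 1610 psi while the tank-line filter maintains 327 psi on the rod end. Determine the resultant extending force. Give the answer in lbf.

F ≈ 8520 lbf

Cap-side area A_cap = π/4 × (2.71 in)² = 5.768 in^2
Rod-side annular area A_ann = π/4 × (2.71² − 2.09²) = 2.337 in^2
Net thrust = P_cap·A_cap − P_rod·A_ann = 9287 lbf − 764.3 lbf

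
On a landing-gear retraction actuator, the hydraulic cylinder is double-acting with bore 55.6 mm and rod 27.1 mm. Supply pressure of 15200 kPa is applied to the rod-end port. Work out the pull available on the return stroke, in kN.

F ≈ 28.1 kN

Rod-side annular area A_ann = π/4 × (55.6² − 27.1²) = 1851 mm^2
On retraction the pressure acts on the annular area (bore minus rod).
F = P × A_ann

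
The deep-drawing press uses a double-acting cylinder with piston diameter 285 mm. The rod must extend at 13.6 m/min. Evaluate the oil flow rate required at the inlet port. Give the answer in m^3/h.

Q ≈ 52.1 m^3/h

Cap-side area A_cap = π/4 × (285 mm)² = 63790 mm^2
Q = A × v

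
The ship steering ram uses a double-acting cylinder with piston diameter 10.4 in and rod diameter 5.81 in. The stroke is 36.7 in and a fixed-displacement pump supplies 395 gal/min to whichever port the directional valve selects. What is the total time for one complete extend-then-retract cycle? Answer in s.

Cap-side area A_cap = π/4 × (10.4 in)² = 84.95 in^2
Rod-side annular area A_ann = π/4 × (10.4² − 5.81²) = 58.44 in^2
t_ext = A_cap·L/Q = 2.050 s
t_ret = A_ann·L/Q = 1.410 s
t_cycle = t_ext + t_ret

t ≈ 3.46 s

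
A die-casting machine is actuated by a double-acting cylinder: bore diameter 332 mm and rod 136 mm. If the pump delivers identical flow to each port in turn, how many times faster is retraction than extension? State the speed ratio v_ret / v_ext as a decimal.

v_ret/v_ext ≈ 1.20

Cap-side area A_cap = π/4 × (332 mm)² = 86570 mm^2
Rod-side annular area A_ann = π/4 × (332² − 136²) = 72040 mm^2
For equal Q, v ∝ 1/A, so v_ret/v_ext = A_cap/A_ann.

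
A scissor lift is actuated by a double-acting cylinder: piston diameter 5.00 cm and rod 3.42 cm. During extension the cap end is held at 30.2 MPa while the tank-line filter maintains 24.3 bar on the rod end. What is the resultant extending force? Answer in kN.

F ≈ 56.8 kN

Cap-side area A_cap = π/4 × (5.00 cm)² = 19.63 cm^2
Rod-side annular area A_ann = π/4 × (5.00² − 3.42²) = 10.45 cm^2
Net thrust = P_cap·A_cap − P_rod·A_ann = 59.30 kN − 2.539 kN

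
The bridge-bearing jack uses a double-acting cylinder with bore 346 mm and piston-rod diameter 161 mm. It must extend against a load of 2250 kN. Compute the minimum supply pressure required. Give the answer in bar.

P ≈ 239 bar

Cap-side area A_cap = π/4 × (346 mm)² = 94020 mm^2
P = F / A = 2250 kN / A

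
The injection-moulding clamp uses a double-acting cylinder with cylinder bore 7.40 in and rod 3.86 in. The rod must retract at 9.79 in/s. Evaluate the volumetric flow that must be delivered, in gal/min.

Rod-side annular area A_ann = π/4 × (7.40² − 3.86²) = 31.31 in^2
Q = A × v

Q ≈ 79.6 gal/min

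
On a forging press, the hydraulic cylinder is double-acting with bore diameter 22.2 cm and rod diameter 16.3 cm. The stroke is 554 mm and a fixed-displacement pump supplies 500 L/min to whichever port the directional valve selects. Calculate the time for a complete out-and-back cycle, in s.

t ≈ 3.76 s

Cap-side area A_cap = π/4 × (22.2 cm)² = 387.1 cm^2
Rod-side annular area A_ann = π/4 × (22.2² − 16.3²) = 178.4 cm^2
t_ext = A_cap·L/Q = 2.573 s
t_ret = A_ann·L/Q = 1.186 s
t_cycle = t_ext + t_ret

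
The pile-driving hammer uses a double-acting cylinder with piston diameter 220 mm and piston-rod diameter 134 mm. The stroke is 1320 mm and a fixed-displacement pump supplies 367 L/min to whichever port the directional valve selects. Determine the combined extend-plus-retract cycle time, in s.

Cap-side area A_cap = π/4 × (220 mm)² = 38010 mm^2
Rod-side annular area A_ann = π/4 × (220² − 134²) = 23910 mm^2
t_ext = A_cap·L/Q = 8.203 s
t_ret = A_ann·L/Q = 5.160 s
t_cycle = t_ext + t_ret

t ≈ 13.4 s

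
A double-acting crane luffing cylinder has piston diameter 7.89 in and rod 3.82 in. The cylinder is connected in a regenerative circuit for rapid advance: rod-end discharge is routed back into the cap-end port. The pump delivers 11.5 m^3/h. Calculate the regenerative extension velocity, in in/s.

In regeneration the rod-end outflow joins the pump flow into the cap end, so the net volume the pump must supply per unit advance equals the rod cross-section area.
Rod cross-section A_rod = π/4 × (3.82 in)² = 11.46 in^2
v = Q_pump / A_rod

v ≈ 17.0 in/s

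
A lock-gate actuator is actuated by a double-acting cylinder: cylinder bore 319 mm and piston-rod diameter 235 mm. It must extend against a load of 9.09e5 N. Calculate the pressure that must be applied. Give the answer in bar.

P ≈ 114 bar

Cap-side area A_cap = π/4 × (319 mm)² = 79920 mm^2
P = F / A = 9.09e5 N / A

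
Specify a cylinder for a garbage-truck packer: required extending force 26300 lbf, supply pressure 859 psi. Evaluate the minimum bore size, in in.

Extension force acts on the full piston face: F = P × (π/4)D².
D = √(4F / (πP)) = √(4 × 26300 lbf / (π × 859 psi))

D ≈ 6.24 in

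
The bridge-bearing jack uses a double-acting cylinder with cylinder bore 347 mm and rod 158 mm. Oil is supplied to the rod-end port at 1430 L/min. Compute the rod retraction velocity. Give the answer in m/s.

Rod-side annular area A_ann = π/4 × (347² − 158²) = 74960 mm^2
Flow into the rod-end port fills the annular volume.
v = Q / A

v ≈ 0.318 m/s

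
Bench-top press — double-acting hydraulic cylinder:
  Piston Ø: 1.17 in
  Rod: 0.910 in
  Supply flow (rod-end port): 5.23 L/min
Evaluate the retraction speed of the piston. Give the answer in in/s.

Rod-side annular area A_ann = π/4 × (1.17² − 0.910²) = 0.4247 in^2
Flow into the rod-end port fills the annular volume.
v = Q / A

v ≈ 12.5 in/s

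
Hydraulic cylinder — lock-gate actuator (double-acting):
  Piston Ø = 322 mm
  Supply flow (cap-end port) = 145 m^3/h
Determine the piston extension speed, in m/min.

v ≈ 29.7 m/min

Cap-side area A_cap = π/4 × (322 mm)² = 81430 mm^2
v = Q / A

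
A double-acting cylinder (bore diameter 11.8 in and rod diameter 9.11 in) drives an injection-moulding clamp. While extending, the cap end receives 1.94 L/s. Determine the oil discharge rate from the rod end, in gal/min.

Cap-side area A_cap = π/4 × (11.8 in)² = 109.4 in^2
Rod-side annular area A_ann = π/4 × (11.8² − 9.11²) = 44.18 in^2
Piston speed v = Q_in/A_cap; rod-end outflow Q_out = v × A_ann = Q_in × A_ann/A_cap.

Q_out ≈ 12.4 gal/min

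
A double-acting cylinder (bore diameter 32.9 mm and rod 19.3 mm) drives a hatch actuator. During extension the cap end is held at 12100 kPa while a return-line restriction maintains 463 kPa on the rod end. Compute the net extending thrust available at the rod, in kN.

F ≈ 10.0 kN

Cap-side area A_cap = π/4 × (32.9 mm)² = 850.1 mm^2
Rod-side annular area A_ann = π/4 × (32.9² − 19.3²) = 557.6 mm^2
Net thrust = P_cap·A_cap − P_rod·A_ann = 10.29 kN − 0.2582 kN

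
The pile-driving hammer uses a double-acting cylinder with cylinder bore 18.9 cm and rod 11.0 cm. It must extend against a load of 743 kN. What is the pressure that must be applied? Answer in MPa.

P ≈ 26.5 MPa

Cap-side area A_cap = π/4 × (18.9 cm)² = 280.6 cm^2
P = F / A = 743 kN / A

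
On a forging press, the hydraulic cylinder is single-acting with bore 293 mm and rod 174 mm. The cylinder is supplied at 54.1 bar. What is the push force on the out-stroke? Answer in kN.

Cap-side area A_cap = π/4 × (293 mm)² = 67430 mm^2
F = P × A_cap = 54.1 bar × A_cap

F ≈ 365 kN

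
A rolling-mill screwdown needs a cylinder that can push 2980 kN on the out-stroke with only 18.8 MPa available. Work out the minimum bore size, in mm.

Extension force acts on the full piston face: F = P × (π/4)D².
D = √(4F / (πP)) = √(4 × 2980 kN / (π × 18.8 MPa))

D ≈ 449 mm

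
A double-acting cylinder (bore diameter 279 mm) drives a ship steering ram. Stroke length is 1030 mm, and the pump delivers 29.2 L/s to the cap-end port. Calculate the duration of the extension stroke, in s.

t ≈ 2.16 s

Cap-side area A_cap = π/4 × (279 mm)² = 61140 mm^2
Swept volume V = A × L; t = V / Q = A·L / Q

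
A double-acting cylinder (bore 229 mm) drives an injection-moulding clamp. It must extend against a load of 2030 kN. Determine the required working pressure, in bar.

P ≈ 493 bar

Cap-side area A_cap = π/4 × (229 mm)² = 41190 mm^2
P = F / A = 2030 kN / A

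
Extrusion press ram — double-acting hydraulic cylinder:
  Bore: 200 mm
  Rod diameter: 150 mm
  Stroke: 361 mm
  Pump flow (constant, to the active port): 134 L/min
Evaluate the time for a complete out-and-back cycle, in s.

Cap-side area A_cap = π/4 × (200 mm)² = 31420 mm^2
Rod-side annular area A_ann = π/4 × (200² − 150²) = 13740 mm^2
t_ext = A_cap·L/Q = 5.078 s
t_ret = A_ann·L/Q = 2.222 s
t_cycle = t_ext + t_ret

t ≈ 7.30 s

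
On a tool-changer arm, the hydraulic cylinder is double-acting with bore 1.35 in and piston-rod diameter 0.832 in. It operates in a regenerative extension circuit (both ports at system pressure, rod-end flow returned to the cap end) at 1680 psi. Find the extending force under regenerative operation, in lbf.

With equal pressure on both faces, forces on the annular region cancel; the net push is pressure × rod cross-section.
Rod cross-section A_rod = π/4 × (0.832 in)² = 0.5437 in^2
F = P × A_rod

F ≈ 913 lbf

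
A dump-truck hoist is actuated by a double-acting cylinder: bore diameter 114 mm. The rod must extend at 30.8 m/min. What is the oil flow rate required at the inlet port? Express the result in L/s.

Cap-side area A_cap = π/4 × (114 mm)² = 10210 mm^2
Q = A × v

Q ≈ 5.24 L/s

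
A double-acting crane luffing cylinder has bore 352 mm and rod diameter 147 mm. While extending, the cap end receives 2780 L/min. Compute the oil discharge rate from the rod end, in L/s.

Cap-side area A_cap = π/4 × (352 mm)² = 97310 mm^2
Rod-side annular area A_ann = π/4 × (352² − 147²) = 80340 mm^2
Piston speed v = Q_in/A_cap; rod-end outflow Q_out = v × A_ann = Q_in × A_ann/A_cap.

Q_out ≈ 38.3 L/s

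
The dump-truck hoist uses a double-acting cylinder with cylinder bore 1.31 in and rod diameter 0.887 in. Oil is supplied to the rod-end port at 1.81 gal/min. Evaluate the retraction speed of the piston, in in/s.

v ≈ 9.55 in/s

Rod-side annular area A_ann = π/4 × (1.31² − 0.887²) = 0.7299 in^2
Flow into the rod-end port fills the annular volume.
v = Q / A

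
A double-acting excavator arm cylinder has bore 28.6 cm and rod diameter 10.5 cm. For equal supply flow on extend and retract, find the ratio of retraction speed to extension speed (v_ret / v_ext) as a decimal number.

v_ret/v_ext ≈ 1.16

Cap-side area A_cap = π/4 × (28.6 cm)² = 642.4 cm^2
Rod-side annular area A_ann = π/4 × (28.6² − 10.5²) = 555.8 cm^2
For equal Q, v ∝ 1/A, so v_ret/v_ext = A_cap/A_ann.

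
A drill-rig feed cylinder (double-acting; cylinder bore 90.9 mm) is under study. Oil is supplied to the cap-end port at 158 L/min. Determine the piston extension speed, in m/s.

Cap-side area A_cap = π/4 × (90.9 mm)² = 6490 mm^2
v = Q / A

v ≈ 0.406 m/s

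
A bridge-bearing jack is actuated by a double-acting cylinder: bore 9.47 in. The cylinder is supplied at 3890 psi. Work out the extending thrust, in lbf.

F ≈ 2.74e5 lbf

Cap-side area A_cap = π/4 × (9.47 in)² = 70.44 in^2
F = P × A_cap = 3890 psi × A_cap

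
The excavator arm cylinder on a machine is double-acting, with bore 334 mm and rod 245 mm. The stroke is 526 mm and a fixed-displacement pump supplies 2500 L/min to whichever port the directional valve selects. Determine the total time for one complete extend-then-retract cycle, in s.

Cap-side area A_cap = π/4 × (334 mm)² = 87620 mm^2
Rod-side annular area A_ann = π/4 × (334² − 245²) = 40470 mm^2
t_ext = A_cap·L/Q = 1.106 s
t_ret = A_ann·L/Q = 0.5109 s
t_cycle = t_ext + t_ret

t ≈ 1.62 s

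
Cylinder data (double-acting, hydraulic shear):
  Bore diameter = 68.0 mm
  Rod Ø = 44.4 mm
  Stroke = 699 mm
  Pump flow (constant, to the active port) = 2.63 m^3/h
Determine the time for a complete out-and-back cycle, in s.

Cap-side area A_cap = π/4 × (68.0 mm)² = 3632 mm^2
Rod-side annular area A_ann = π/4 × (68.0² − 44.4²) = 2083 mm^2
t_ext = A_cap·L/Q = 3.475 s
t_ret = A_ann·L/Q = 1.993 s
t_cycle = t_ext + t_ret

t ≈ 5.47 s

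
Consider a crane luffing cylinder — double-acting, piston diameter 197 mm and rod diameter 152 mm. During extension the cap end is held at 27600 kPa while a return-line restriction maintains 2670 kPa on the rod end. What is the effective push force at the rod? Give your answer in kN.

F ≈ 808 kN

Cap-side area A_cap = π/4 × (197 mm)² = 30480 mm^2
Rod-side annular area A_ann = π/4 × (197² − 152²) = 12330 mm^2
Net thrust = P_cap·A_cap − P_rod·A_ann = 841.3 kN − 32.93 kN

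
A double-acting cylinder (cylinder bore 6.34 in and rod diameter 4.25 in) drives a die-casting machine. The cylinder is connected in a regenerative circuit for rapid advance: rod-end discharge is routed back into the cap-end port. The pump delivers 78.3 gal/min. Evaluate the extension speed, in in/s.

v ≈ 21.2 in/s

In regeneration the rod-end outflow joins the pump flow into the cap end, so the net volume the pump must supply per unit advance equals the rod cross-section area.
Rod cross-section A_rod = π/4 × (4.25 in)² = 14.19 in^2
v = Q_pump / A_rod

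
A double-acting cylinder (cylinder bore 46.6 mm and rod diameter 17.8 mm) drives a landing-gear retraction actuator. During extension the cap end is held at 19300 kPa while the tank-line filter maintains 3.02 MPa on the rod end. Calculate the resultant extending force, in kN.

F ≈ 28.5 kN

Cap-side area A_cap = π/4 × (46.6 mm)² = 1706 mm^2
Rod-side annular area A_ann = π/4 × (46.6² − 17.8²) = 1457 mm^2
Net thrust = P_cap·A_cap − P_rod·A_ann = 32.92 kN − 4.399 kN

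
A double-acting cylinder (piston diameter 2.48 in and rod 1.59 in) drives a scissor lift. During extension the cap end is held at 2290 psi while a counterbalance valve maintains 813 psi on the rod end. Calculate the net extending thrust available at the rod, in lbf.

F ≈ 8750 lbf

Cap-side area A_cap = π/4 × (2.48 in)² = 4.831 in^2
Rod-side annular area A_ann = π/4 × (2.48² − 1.59²) = 2.845 in^2
Net thrust = P_cap·A_cap − P_rod·A_ann = 11060 lbf − 2313 lbf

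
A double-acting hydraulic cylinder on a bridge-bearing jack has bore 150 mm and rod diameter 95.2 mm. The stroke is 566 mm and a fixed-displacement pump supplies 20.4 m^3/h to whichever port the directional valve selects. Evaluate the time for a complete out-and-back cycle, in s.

t ≈ 2.82 s

Cap-side area A_cap = π/4 × (150 mm)² = 17670 mm^2
Rod-side annular area A_ann = π/4 × (150² − 95.2²) = 10550 mm^2
t_ext = A_cap·L/Q = 1.765 s
t_ret = A_ann·L/Q = 1.054 s
t_cycle = t_ext + t_ret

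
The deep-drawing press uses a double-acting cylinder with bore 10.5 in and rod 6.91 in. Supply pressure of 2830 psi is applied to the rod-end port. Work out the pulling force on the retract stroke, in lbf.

F ≈ 1.39e5 lbf

Rod-side annular area A_ann = π/4 × (10.5² − 6.91²) = 49.09 in^2
On retraction the pressure acts on the annular area (bore minus rod).
F = P × A_ann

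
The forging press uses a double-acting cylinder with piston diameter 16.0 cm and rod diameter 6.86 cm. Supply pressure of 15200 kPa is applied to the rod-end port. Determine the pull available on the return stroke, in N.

Rod-side annular area A_ann = π/4 × (16.0² − 6.86²) = 164.1 cm^2
On retraction the pressure acts on the annular area (bore minus rod).
F = P × A_ann

F ≈ 2.49e5 N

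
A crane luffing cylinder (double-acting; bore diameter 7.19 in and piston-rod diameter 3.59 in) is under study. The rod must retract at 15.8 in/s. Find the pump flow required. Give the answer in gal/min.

Q ≈ 125 gal/min

Rod-side annular area A_ann = π/4 × (7.19² − 3.59²) = 30.48 in^2
Q = A × v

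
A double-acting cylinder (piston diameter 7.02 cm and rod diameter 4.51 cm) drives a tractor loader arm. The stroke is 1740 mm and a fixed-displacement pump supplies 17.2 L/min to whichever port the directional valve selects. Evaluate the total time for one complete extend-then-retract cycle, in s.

t ≈ 37.3 s

Cap-side area A_cap = π/4 × (7.02 cm)² = 38.70 cm^2
Rod-side annular area A_ann = π/4 × (7.02² − 4.51²) = 22.73 cm^2
t_ext = A_cap·L/Q = 23.49 s
t_ret = A_ann·L/Q = 13.80 s
t_cycle = t_ext + t_ret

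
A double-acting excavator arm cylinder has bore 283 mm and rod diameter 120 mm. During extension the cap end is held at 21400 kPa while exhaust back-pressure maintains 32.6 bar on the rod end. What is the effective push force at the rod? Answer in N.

Cap-side area A_cap = π/4 × (283 mm)² = 62900 mm^2
Rod-side annular area A_ann = π/4 × (283² − 120²) = 51590 mm^2
Net thrust = P_cap·A_cap − P_rod·A_ann = 1.346e6 N − 1.682e5 N

F ≈ 1.18e6 N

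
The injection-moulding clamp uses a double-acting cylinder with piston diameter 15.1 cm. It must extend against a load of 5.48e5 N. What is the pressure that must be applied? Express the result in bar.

P ≈ 306 bar

Cap-side area A_cap = π/4 × (15.1 cm)² = 179.1 cm^2
P = F / A = 5.48e5 N / A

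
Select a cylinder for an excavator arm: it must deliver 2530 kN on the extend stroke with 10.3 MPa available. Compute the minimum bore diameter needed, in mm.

D ≈ 559 mm

Extension force acts on the full piston face: F = P × (π/4)D².
D = √(4F / (πP)) = √(4 × 2530 kN / (π × 10.3 MPa))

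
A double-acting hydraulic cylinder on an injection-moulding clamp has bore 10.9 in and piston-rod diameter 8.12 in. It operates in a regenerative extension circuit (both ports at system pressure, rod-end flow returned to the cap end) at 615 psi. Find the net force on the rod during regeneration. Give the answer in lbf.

With equal pressure on both faces, forces on the annular region cancel; the net push is pressure × rod cross-section.
Rod cross-section A_rod = π/4 × (8.12 in)² = 51.78 in^2
F = P × A_rod

F ≈ 31800 lbf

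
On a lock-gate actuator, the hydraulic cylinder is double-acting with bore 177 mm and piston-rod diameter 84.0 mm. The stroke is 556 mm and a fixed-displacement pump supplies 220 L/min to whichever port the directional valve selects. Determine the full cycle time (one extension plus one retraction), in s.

Cap-side area A_cap = π/4 × (177 mm)² = 24610 mm^2
Rod-side annular area A_ann = π/4 × (177² − 84.0²) = 19060 mm^2
t_ext = A_cap·L/Q = 3.731 s
t_ret = A_ann·L/Q = 2.891 s
t_cycle = t_ext + t_ret

t ≈ 6.62 s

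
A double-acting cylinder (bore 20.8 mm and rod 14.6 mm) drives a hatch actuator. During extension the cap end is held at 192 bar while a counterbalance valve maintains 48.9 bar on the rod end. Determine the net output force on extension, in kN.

Cap-side area A_cap = π/4 × (20.8 mm)² = 339.8 mm^2
Rod-side annular area A_ann = π/4 × (20.8² − 14.6²) = 172.4 mm^2
Net thrust = P_cap·A_cap − P_rod·A_ann = 6.524 kN − 0.8429 kN

F ≈ 5.68 kN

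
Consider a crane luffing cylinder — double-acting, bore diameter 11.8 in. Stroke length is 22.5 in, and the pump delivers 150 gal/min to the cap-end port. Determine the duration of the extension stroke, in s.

Cap-side area A_cap = π/4 × (11.8 in)² = 109.4 in^2
Swept volume V = A × L; t = V / Q = A·L / Q

t ≈ 4.26 s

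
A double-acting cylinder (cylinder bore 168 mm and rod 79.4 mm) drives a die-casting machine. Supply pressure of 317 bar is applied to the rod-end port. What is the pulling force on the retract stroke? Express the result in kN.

F ≈ 546 kN

Rod-side annular area A_ann = π/4 × (168² − 79.4²) = 17220 mm^2
On retraction the pressure acts on the annular area (bore minus rod).
F = P × A_ann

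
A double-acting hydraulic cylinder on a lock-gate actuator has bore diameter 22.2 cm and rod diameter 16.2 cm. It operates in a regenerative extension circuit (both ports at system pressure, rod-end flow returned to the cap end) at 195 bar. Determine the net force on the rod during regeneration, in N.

With equal pressure on both faces, forces on the annular region cancel; the net push is pressure × rod cross-section.
Rod cross-section A_rod = π/4 × (16.2 cm)² = 206.1 cm^2
F = P × A_rod

F ≈ 4.02e5 N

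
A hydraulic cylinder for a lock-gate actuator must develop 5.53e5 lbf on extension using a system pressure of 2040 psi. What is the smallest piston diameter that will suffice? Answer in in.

Extension force acts on the full piston face: F = P × (π/4)D².
D = √(4F / (πP)) = √(4 × 5.53e5 lbf / (π × 2040 psi))

D ≈ 18.6 in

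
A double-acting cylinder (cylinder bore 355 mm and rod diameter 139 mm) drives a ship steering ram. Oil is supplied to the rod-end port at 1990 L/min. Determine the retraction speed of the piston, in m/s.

v ≈ 0.396 m/s

Rod-side annular area A_ann = π/4 × (355² − 139²) = 83810 mm^2
Flow into the rod-end port fills the annular volume.
v = Q / A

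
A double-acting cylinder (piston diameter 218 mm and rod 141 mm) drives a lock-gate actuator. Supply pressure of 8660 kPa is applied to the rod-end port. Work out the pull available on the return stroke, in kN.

F ≈ 188 kN

Rod-side annular area A_ann = π/4 × (218² − 141²) = 21710 mm^2
On retraction the pressure acts on the annular area (bore minus rod).
F = P × A_ann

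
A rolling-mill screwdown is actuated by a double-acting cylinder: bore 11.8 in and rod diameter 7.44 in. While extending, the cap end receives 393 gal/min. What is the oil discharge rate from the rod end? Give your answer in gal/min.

Cap-side area A_cap = π/4 × (11.8 in)² = 109.4 in^2
Rod-side annular area A_ann = π/4 × (11.8² − 7.44²) = 65.88 in^2
Piston speed v = Q_in/A_cap; rod-end outflow Q_out = v × A_ann = Q_in × A_ann/A_cap.

Q_out ≈ 237 gal/min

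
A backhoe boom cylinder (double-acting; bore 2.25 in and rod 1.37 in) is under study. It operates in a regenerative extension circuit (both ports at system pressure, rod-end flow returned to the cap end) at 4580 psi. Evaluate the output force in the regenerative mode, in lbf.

F ≈ 6750 lbf

With equal pressure on both faces, forces on the annular region cancel; the net push is pressure × rod cross-section.
Rod cross-section A_rod = π/4 × (1.37 in)² = 1.474 in^2
F = P × A_rod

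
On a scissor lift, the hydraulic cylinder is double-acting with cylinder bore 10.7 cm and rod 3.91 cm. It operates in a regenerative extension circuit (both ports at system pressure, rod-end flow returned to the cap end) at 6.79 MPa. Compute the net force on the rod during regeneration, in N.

With equal pressure on both faces, forces on the annular region cancel; the net push is pressure × rod cross-section.
Rod cross-section A_rod = π/4 × (3.91 cm)² = 12.01 cm^2
F = P × A_rod

F ≈ 8150 N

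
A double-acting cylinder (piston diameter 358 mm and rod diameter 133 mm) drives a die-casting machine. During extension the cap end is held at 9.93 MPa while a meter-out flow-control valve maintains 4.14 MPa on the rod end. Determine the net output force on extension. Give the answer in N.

Cap-side area A_cap = π/4 × (358 mm)² = 1.007e5 mm^2
Rod-side annular area A_ann = π/4 × (358² − 133²) = 86770 mm^2
Net thrust = P_cap·A_cap − P_rod·A_ann = 9.996e5 N − 3.592e5 N

F ≈ 6.40e5 N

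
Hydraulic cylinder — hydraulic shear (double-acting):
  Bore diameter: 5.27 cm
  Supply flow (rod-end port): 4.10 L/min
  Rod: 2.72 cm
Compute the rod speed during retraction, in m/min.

v ≈ 2.56 m/min

Rod-side annular area A_ann = π/4 × (5.27² − 2.72²) = 16.00 cm^2
Flow into the rod-end port fills the annular volume.
v = Q / A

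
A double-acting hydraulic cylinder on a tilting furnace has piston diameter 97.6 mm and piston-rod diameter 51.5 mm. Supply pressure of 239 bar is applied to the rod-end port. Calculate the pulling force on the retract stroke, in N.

Rod-side annular area A_ann = π/4 × (97.6² − 51.5²) = 5398 mm^2
On retraction the pressure acts on the annular area (bore minus rod).
F = P × A_ann

F ≈ 1.29e5 N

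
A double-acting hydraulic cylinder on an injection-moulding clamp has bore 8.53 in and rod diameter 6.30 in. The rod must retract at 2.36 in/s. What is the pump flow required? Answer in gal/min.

Rod-side annular area A_ann = π/4 × (8.53² − 6.30²) = 25.97 in^2
Q = A × v

Q ≈ 15.9 gal/min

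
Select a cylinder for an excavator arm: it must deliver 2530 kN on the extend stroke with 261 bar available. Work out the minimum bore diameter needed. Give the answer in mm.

Extension force acts on the full piston face: F = P × (π/4)D².
D = √(4F / (πP)) = √(4 × 2530 kN / (π × 261 bar))

D ≈ 351 mm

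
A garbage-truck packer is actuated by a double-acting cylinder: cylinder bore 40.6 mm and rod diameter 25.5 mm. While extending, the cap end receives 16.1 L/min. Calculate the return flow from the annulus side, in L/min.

Q_out ≈ 9.75 L/min

Cap-side area A_cap = π/4 × (40.6 mm)² = 1295 mm^2
Rod-side annular area A_ann = π/4 × (40.6² − 25.5²) = 783.9 mm^2
Piston speed v = Q_in/A_cap; rod-end outflow Q_out = v × A_ann = Q_in × A_ann/A_cap.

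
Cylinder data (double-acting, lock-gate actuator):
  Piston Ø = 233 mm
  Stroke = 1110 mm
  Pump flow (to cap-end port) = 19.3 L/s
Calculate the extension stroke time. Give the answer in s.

Cap-side area A_cap = π/4 × (233 mm)² = 42640 mm^2
Swept volume V = A × L; t = V / Q = A·L / Q

t ≈ 2.45 s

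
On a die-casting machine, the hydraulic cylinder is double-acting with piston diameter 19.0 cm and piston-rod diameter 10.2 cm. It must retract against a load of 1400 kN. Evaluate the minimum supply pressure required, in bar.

Rod-side annular area A_ann = π/4 × (19.0² − 10.2²) = 201.8 cm^2
Retraction: pressure acts on the annular area.
P = F / A = 1400 kN / A

P ≈ 694 bar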